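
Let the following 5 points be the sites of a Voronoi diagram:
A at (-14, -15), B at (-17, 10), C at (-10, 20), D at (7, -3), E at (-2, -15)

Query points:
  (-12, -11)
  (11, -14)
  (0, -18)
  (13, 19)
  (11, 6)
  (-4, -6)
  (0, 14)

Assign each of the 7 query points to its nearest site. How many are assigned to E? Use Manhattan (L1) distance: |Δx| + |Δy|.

3

(-12, -11) — d to each: A:6, B:26, C:33, D:27, E:14 → nearest is A
(11, -14) — d to each: A:26, B:52, C:55, D:15, E:14 → nearest is E
(0, -18) — d to each: A:17, B:45, C:48, D:22, E:5 → nearest is E
(13, 19) — d to each: A:61, B:39, C:24, D:28, E:49 → nearest is C
(11, 6) — d to each: A:46, B:32, C:35, D:13, E:34 → nearest is D
(-4, -6) — d to each: A:19, B:29, C:32, D:14, E:11 → nearest is E
(0, 14) — d to each: A:43, B:21, C:16, D:24, E:31 → nearest is C
3 of the 7 points have E as nearest.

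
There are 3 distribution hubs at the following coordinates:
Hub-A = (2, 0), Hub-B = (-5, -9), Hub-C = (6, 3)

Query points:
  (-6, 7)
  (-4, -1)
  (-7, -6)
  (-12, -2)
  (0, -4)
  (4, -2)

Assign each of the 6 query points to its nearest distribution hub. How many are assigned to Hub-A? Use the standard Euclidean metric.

(-6, 7) — d² to each: Hub-A:113, Hub-B:257, Hub-C:160 → nearest is Hub-A
(-4, -1) — d² to each: Hub-A:37, Hub-B:65, Hub-C:116 → nearest is Hub-A
(-7, -6) — d² to each: Hub-A:117, Hub-B:13, Hub-C:250 → nearest is Hub-B
(-12, -2) — d² to each: Hub-A:200, Hub-B:98, Hub-C:349 → nearest is Hub-B
(0, -4) — d² to each: Hub-A:20, Hub-B:50, Hub-C:85 → nearest is Hub-A
(4, -2) — d² to each: Hub-A:8, Hub-B:130, Hub-C:29 → nearest is Hub-A
4 of the 6 points have Hub-A as nearest.

4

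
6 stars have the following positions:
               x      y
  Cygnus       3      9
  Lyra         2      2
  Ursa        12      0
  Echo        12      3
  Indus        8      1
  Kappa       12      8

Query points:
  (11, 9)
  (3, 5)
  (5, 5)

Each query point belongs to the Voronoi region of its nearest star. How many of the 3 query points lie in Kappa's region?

1

(11, 9) — d² to each: Cygnus:64, Lyra:130, Ursa:82, Echo:37, Indus:73, Kappa:2 → nearest is Kappa
(3, 5) — d² to each: Cygnus:16, Lyra:10, Ursa:106, Echo:85, Indus:41, Kappa:90 → nearest is Lyra
(5, 5) — d² to each: Cygnus:20, Lyra:18, Ursa:74, Echo:53, Indus:25, Kappa:58 → nearest is Lyra
1 of the 3 points has Kappa as nearest.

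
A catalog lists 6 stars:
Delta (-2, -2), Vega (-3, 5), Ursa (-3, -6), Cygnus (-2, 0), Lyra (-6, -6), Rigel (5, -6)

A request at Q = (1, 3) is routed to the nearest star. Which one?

Cygnus

Compare squared distances (the ordering matches that of the actual distances):
d²(Q, Delta) = 9 + 25 = 34
d²(Q, Vega) = 16 + 4 = 20
d²(Q, Ursa) = 16 + 81 = 97
d²(Q, Cygnus) = 9 + 9 = 18
d²(Q, Lyra) = 49 + 81 = 130
d²(Q, Rigel) = 16 + 81 = 97
The smallest is to Cygnus, so Q lies in the Voronoi region of Cygnus.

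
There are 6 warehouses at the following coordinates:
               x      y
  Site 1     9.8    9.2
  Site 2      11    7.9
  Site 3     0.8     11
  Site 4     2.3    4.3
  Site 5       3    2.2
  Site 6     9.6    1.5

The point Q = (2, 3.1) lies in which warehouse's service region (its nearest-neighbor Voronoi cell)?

Site 4

Compare squared distances (the ordering matches that of the actual distances):
d²(Q, Site 1) = (2−9.8)² + (3.1−9.2)² = 60.84 + 37.21 = 98.05
d²(Q, Site 2) = (2−11)² + (3.1−7.9)² = 81 + 23.04 = 104.04
d²(Q, Site 3) = (2−0.8)² + (3.1−11)² = 1.44 + 62.41 = 63.85
d²(Q, Site 4) = (2−2.3)² + (3.1−4.3)² = 0.09 + 1.44 = 1.53
d²(Q, Site 5) = (2−3)² + (3.1−2.2)² = 1 + 0.81 = 1.81
d²(Q, Site 6) = (2−9.6)² + (3.1−1.5)² = 57.76 + 2.56 = 60.32
Site 4 is nearest.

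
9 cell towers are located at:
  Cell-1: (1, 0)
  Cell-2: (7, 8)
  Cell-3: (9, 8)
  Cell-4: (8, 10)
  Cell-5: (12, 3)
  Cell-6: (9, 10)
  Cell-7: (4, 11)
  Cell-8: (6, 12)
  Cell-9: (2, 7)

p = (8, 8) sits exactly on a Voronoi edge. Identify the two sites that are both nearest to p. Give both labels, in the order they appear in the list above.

Squared distances from p to each site:
d²(p, Cell-1) = 49 + 64 = 113
d²(p, Cell-2) = 1 + 0 = 1
d²(p, Cell-3) = 1 + 0 = 1
d²(p, Cell-4) = 0 + 4 = 4
d²(p, Cell-5) = 16 + 25 = 41
d²(p, Cell-6) = 1 + 4 = 5
d²(p, Cell-7) = 16 + 9 = 25
d²(p, Cell-8) = 4 + 16 = 20
d²(p, Cell-9) = 36 + 1 = 37
p is equidistant from Cell-2 and Cell-3 (both at squared distance 1), and every other site is strictly farther — so p lies on the Cell-2–Cell-3 Voronoi edge.

Cell-2 and Cell-3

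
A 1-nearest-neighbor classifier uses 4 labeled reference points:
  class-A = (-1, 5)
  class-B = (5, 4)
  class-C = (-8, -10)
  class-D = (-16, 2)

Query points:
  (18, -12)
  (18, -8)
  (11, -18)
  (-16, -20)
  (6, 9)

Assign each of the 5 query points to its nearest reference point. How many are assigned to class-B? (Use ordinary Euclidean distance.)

3

(18, -12) — d² to each: class-A:650, class-B:425, class-C:680, class-D:1352 → nearest is class-B
(18, -8) — d² to each: class-A:530, class-B:313, class-C:680, class-D:1256 → nearest is class-B
(11, -18) — d² to each: class-A:673, class-B:520, class-C:425, class-D:1129 → nearest is class-C
(-16, -20) — d² to each: class-A:850, class-B:1017, class-C:164, class-D:484 → nearest is class-C
(6, 9) — d² to each: class-A:65, class-B:26, class-C:557, class-D:533 → nearest is class-B
3 of the 5 points have class-B as nearest.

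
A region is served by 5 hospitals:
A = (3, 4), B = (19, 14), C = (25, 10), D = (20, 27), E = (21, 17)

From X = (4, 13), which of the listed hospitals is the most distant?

D

Squared Euclidean distances:
|XA|² = 1 + 81 = 82
|XB|² = 225 + 1 = 226
|XC|² = 441 + 9 = 450
|XD|² = 256 + 196 = 452
|XE|² = 289 + 16 = 305
The largest is to D.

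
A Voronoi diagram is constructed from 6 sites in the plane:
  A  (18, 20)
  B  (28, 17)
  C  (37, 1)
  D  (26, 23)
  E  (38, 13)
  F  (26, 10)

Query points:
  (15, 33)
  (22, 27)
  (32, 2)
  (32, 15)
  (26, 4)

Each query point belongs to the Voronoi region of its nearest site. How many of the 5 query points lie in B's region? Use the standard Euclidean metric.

1

(15, 33) — d² to each: A:178, B:425, C:1508, D:221, E:929, F:650 → nearest is A
(22, 27) — d² to each: A:65, B:136, C:901, D:32, E:452, F:305 → nearest is D
(32, 2) — d² to each: A:520, B:241, C:26, D:477, E:157, F:100 → nearest is C
(32, 15) — d² to each: A:221, B:20, C:221, D:100, E:40, F:61 → nearest is B
(26, 4) — d² to each: A:320, B:173, C:130, D:361, E:225, F:36 → nearest is F
1 of the 5 points has B as nearest.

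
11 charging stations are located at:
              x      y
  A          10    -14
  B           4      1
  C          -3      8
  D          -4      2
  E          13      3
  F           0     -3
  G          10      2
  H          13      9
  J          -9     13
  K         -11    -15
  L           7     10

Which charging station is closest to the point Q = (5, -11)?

Since √ is increasing, it suffices to compare squared distances:
|QA|² = 25 + 9 = 34
|QB|² = 1 + 144 = 145
|QC|² = 64 + 361 = 425
|QD|² = 81 + 169 = 250
|QE|² = 64 + 196 = 260
|QF|² = 25 + 64 = 89
|QG|² = 25 + 169 = 194
|QH|² = 64 + 400 = 464
|QJ|² = 196 + 576 = 772
|QK|² = 256 + 16 = 272
|QL|² = 4 + 441 = 445
The smallest is to A, so Q lies in the Voronoi region of A.

A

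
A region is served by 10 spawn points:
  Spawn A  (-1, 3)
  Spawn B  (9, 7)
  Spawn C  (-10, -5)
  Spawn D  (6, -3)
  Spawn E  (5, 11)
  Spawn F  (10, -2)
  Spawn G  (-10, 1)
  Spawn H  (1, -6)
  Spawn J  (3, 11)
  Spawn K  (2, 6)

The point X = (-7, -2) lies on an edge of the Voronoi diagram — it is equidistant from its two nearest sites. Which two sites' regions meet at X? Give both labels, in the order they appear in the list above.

Spawn C and Spawn G

Squared distances from X to each site:
d²(X, Spawn A) = (-7−(-1))² + (-2−3)² = 36 + 25 = 61
d²(X, Spawn B) = (-7−9)² + (-2−7)² = 256 + 81 = 337
d²(X, Spawn C) = (-7−(-10))² + (-2−(-5))² = 9 + 9 = 18
d²(X, Spawn D) = (-7−6)² + (-2−(-3))² = 169 + 1 = 170
d²(X, Spawn E) = (-7−5)² + (-2−11)² = 144 + 169 = 313
d²(X, Spawn F) = (-7−10)² + (-2−(-2))² = 289 + 0 = 289
d²(X, Spawn G) = (-7−(-10))² + (-2−1)² = 9 + 9 = 18
d²(X, Spawn H) = (-7−1)² + (-2−(-6))² = 64 + 16 = 80
d²(X, Spawn J) = (-7−3)² + (-2−11)² = 100 + 169 = 269
d²(X, Spawn K) = (-7−2)² + (-2−6)² = 81 + 64 = 145
X is equidistant from Spawn C and Spawn G (both at squared distance 18), and every other site is strictly farther — so X lies on the Spawn C–Spawn G Voronoi edge.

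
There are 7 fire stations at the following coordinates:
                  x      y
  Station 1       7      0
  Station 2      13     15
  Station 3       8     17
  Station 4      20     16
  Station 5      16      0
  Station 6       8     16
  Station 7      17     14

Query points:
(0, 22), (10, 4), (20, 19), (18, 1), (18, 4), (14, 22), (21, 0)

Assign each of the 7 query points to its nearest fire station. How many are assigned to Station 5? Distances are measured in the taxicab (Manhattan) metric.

(0, 22) — d to each: Station 1:29, Station 2:20, Station 3:13, Station 4:26, Station 5:38, Station 6:14, Station 7:25 → nearest is Station 3
(10, 4) — d to each: Station 1:7, Station 2:14, Station 3:15, Station 4:22, Station 5:10, Station 6:14, Station 7:17 → nearest is Station 1
(20, 19) — d to each: Station 1:32, Station 2:11, Station 3:14, Station 4:3, Station 5:23, Station 6:15, Station 7:8 → nearest is Station 4
(18, 1) — d to each: Station 1:12, Station 2:19, Station 3:26, Station 4:17, Station 5:3, Station 6:25, Station 7:14 → nearest is Station 5
(18, 4) — d to each: Station 1:15, Station 2:16, Station 3:23, Station 4:14, Station 5:6, Station 6:22, Station 7:11 → nearest is Station 5
(14, 22) — d to each: Station 1:29, Station 2:8, Station 3:11, Station 4:12, Station 5:24, Station 6:12, Station 7:11 → nearest is Station 2
(21, 0) — d to each: Station 1:14, Station 2:23, Station 3:30, Station 4:17, Station 5:5, Station 6:29, Station 7:18 → nearest is Station 5
3 of the 7 points have Station 5 as nearest.

3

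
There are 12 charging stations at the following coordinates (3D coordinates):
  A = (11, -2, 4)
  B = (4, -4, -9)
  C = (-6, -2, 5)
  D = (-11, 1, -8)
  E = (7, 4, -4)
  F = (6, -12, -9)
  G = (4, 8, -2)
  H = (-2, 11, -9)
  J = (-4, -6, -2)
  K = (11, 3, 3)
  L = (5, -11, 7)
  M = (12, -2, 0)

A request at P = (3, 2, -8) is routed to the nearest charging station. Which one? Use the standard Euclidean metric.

E

Squared Euclidean distances:
|PA|² = (3−11)² + (2−(-2))² + (-8−4)² = 64 + 16 + 144 = 224
|PB|² = (3−4)² + (2−(-4))² + (-8−(-9))² = 1 + 36 + 1 = 38
|PC|² = (3−(-6))² + (2−(-2))² + (-8−5)² = 81 + 16 + 169 = 266
|PD|² = (3−(-11))² + (2−1)² + (-8−(-8))² = 196 + 1 + 0 = 197
|PE|² = (3−7)² + (2−4)² + (-8−(-4))² = 16 + 4 + 16 = 36
|PF|² = (3−6)² + (2−(-12))² + (-8−(-9))² = 9 + 196 + 1 = 206
|PG|² = (3−4)² + (2−8)² + (-8−(-2))² = 1 + 36 + 36 = 73
|PH|² = (3−(-2))² + (2−11)² + (-8−(-9))² = 25 + 81 + 1 = 107
|PJ|² = (3−(-4))² + (2−(-6))² + (-8−(-2))² = 49 + 64 + 36 = 149
|PK|² = (3−11)² + (2−3)² + (-8−3)² = 64 + 1 + 121 = 186
|PL|² = (3−5)² + (2−(-11))² + (-8−7)² = 4 + 169 + 225 = 398
|PM|² = (3−12)² + (2−(-2))² + (-8−0)² = 81 + 16 + 64 = 161
E is nearest.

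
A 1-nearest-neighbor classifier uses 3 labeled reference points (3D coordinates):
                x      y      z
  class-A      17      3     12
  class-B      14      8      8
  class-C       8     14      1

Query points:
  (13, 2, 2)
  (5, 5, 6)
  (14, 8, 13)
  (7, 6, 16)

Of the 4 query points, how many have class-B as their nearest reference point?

4

(13, 2, 2) — d² to each: class-A:117, class-B:73, class-C:170 → nearest is class-B
(5, 5, 6) — d² to each: class-A:184, class-B:94, class-C:115 → nearest is class-B
(14, 8, 13) — d² to each: class-A:35, class-B:25, class-C:216 → nearest is class-B
(7, 6, 16) — d² to each: class-A:125, class-B:117, class-C:290 → nearest is class-B
4 of the 4 points have class-B as nearest.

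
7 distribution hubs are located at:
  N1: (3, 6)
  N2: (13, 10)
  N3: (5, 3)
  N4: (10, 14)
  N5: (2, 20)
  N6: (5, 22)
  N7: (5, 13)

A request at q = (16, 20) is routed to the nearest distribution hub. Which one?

N4

Compare squared distances (the ordering matches that of the actual distances):
|qN1|² = (16−3)² + (20−6)² = 169 + 196 = 365
|qN2|² = (16−13)² + (20−10)² = 9 + 100 = 109
|qN3|² = (16−5)² + (20−3)² = 121 + 289 = 410
|qN4|² = (16−10)² + (20−14)² = 36 + 36 = 72
|qN5|² = (16−2)² + (20−20)² = 196 + 0 = 196
|qN6|² = (16−5)² + (20−22)² = 121 + 4 = 125
|qN7|² = (16−5)² + (20−13)² = 121 + 49 = 170
N4 is nearest.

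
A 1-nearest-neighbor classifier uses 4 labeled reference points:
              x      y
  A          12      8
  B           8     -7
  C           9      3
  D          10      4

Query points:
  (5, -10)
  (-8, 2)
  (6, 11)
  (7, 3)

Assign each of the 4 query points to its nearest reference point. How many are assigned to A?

1

(5, -10) — d² to each: A:373, B:18, C:185, D:221 → nearest is B
(-8, 2) — d² to each: A:436, B:337, C:290, D:328 → nearest is C
(6, 11) — d² to each: A:45, B:328, C:73, D:65 → nearest is A
(7, 3) — d² to each: A:50, B:101, C:4, D:10 → nearest is C
1 of the 4 points has A as nearest.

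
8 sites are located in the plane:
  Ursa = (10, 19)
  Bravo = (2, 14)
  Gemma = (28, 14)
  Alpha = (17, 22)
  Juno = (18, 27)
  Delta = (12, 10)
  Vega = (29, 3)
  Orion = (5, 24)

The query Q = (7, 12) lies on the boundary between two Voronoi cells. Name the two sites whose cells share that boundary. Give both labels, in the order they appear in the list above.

Bravo and Delta

Squared distances from Q to each site:
d²(Q, Ursa) = (7−10)² + (12−19)² = 9 + 49 = 58
d²(Q, Bravo) = (7−2)² + (12−14)² = 25 + 4 = 29
d²(Q, Gemma) = (7−28)² + (12−14)² = 441 + 4 = 445
d²(Q, Alpha) = (7−17)² + (12−22)² = 100 + 100 = 200
d²(Q, Juno) = (7−18)² + (12−27)² = 121 + 225 = 346
d²(Q, Delta) = (7−12)² + (12−10)² = 25 + 4 = 29
d²(Q, Vega) = (7−29)² + (12−3)² = 484 + 81 = 565
d²(Q, Orion) = (7−5)² + (12−24)² = 4 + 144 = 148
Q is equidistant from Bravo and Delta (both at squared distance 29), and every other site is strictly farther — so Q lies on the Bravo–Delta Voronoi edge.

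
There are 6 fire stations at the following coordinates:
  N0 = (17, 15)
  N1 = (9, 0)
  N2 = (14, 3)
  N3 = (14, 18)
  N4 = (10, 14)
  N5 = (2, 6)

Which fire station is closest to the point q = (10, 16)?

N4

Since √ is increasing, it suffices to compare squared distances:
|qN0|² = (10−17)² + (16−15)² = 49 + 1 = 50
|qN1|² = (10−9)² + (16−0)² = 1 + 256 = 257
|qN2|² = (10−14)² + (16−3)² = 16 + 169 = 185
|qN3|² = (10−14)² + (16−18)² = 16 + 4 = 20
|qN4|² = (10−10)² + (16−14)² = 0 + 4 = 4
|qN5|² = (10−2)² + (16−6)² = 64 + 100 = 164
N4 is nearest.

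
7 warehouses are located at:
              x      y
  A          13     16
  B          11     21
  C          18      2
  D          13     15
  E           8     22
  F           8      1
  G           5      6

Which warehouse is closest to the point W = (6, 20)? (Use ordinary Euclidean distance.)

E

Compare squared distances (the ordering matches that of the actual distances):
|WA|² = (6−13)² + (20−16)² = 49 + 16 = 65
|WB|² = (6−11)² + (20−21)² = 25 + 1 = 26
|WC|² = (6−18)² + (20−2)² = 144 + 324 = 468
|WD|² = (6−13)² + (20−15)² = 49 + 25 = 74
|WE|² = (6−8)² + (20−22)² = 4 + 4 = 8
|WF|² = (6−8)² + (20−1)² = 4 + 361 = 365
|WG|² = (6−5)² + (20−6)² = 1 + 196 = 197
E is nearest.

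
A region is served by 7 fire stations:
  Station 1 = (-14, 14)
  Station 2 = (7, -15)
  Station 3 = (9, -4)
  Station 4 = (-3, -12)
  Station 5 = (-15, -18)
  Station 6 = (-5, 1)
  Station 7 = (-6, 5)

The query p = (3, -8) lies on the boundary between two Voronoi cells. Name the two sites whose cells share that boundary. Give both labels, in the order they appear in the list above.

Squared distances from p to each site:
d²(p, Station 1) = (3−(-14))² + (-8−14)² = 289 + 484 = 773
d²(p, Station 2) = (3−7)² + (-8−(-15))² = 16 + 49 = 65
d²(p, Station 3) = (3−9)² + (-8−(-4))² = 36 + 16 = 52
d²(p, Station 4) = (3−(-3))² + (-8−(-12))² = 36 + 16 = 52
d²(p, Station 5) = (3−(-15))² + (-8−(-18))² = 324 + 100 = 424
d²(p, Station 6) = (3−(-5))² + (-8−1)² = 64 + 81 = 145
d²(p, Station 7) = (3−(-6))² + (-8−5)² = 81 + 169 = 250
p is equidistant from Station 3 and Station 4 (both at squared distance 52), and every other site is strictly farther — so p lies on the Station 3–Station 4 Voronoi edge.

Station 3 and Station 4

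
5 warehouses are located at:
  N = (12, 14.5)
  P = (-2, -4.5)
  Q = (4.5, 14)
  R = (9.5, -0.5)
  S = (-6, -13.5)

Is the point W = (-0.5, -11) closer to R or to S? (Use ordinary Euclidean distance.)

S

Compare squared distances:
|WR|² = (-0.5−9.5)² + (-11−(-0.5))² = 100 + 110.25 = 210.25
|WS|² = (-0.5−(-6))² + (-11−(-13.5))² = 30.25 + 6.25 = 36.5
210.25 > 36.5, so S is closer.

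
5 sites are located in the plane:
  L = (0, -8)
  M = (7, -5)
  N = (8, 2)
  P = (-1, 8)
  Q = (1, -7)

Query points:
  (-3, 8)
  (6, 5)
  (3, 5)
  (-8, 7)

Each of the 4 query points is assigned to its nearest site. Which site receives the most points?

P

(-3, 8) — d² to each: L:265, M:269, N:157, P:4, Q:241 → nearest is P
(6, 5) — d² to each: L:205, M:101, N:13, P:58, Q:169 → nearest is N
(3, 5) — d² to each: L:178, M:116, N:34, P:25, Q:148 → nearest is P
(-8, 7) — d² to each: L:289, M:369, N:281, P:50, Q:277 → nearest is P
Tally — N:1, P:3. P captures the most (3).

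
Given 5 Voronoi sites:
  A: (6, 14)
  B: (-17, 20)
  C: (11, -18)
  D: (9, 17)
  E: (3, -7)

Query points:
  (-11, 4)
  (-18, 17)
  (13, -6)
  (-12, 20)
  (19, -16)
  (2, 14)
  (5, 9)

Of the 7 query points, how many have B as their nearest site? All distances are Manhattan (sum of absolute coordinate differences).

(-11, 4) — d to each: A:27, B:22, C:44, D:33, E:25 → nearest is B
(-18, 17) — d to each: A:27, B:4, C:64, D:27, E:45 → nearest is B
(13, -6) — d to each: A:27, B:56, C:14, D:27, E:11 → nearest is E
(-12, 20) — d to each: A:24, B:5, C:61, D:24, E:42 → nearest is B
(19, -16) — d to each: A:43, B:72, C:10, D:43, E:25 → nearest is C
(2, 14) — d to each: A:4, B:25, C:41, D:10, E:22 → nearest is A
(5, 9) — d to each: A:6, B:33, C:33, D:12, E:18 → nearest is A
3 of the 7 points have B as nearest.

3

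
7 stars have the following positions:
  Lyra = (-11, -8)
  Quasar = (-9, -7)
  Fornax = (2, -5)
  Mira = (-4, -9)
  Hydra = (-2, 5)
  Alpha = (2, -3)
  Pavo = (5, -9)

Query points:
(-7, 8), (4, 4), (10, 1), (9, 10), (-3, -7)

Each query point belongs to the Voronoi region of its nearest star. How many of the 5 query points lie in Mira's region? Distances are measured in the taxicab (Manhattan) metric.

1

(-7, 8) — d to each: Lyra:20, Quasar:17, Fornax:22, Mira:20, Hydra:8, Alpha:20, Pavo:29 → nearest is Hydra
(4, 4) — d to each: Lyra:27, Quasar:24, Fornax:11, Mira:21, Hydra:7, Alpha:9, Pavo:14 → nearest is Hydra
(10, 1) — d to each: Lyra:30, Quasar:27, Fornax:14, Mira:24, Hydra:16, Alpha:12, Pavo:15 → nearest is Alpha
(9, 10) — d to each: Lyra:38, Quasar:35, Fornax:22, Mira:32, Hydra:16, Alpha:20, Pavo:23 → nearest is Hydra
(-3, -7) — d to each: Lyra:9, Quasar:6, Fornax:7, Mira:3, Hydra:13, Alpha:9, Pavo:10 → nearest is Mira
1 of the 5 points has Mira as nearest.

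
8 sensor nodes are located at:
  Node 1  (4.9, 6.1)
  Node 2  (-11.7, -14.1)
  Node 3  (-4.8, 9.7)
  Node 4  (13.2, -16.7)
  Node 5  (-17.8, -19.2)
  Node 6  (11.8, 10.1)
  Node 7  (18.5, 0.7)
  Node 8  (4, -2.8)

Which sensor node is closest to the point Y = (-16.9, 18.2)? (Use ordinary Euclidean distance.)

Node 3

Since √ is increasing, it suffices to compare squared distances:
d²(Y, Node 1) = 475.24 + 146.41 = 621.65
d²(Y, Node 2) = 27.04 + 1043.29 = 1070.33
d²(Y, Node 3) = 146.41 + 72.25 = 218.66
d²(Y, Node 4) = 906.01 + 1218.01 = 2124.02
d²(Y, Node 5) = 0.81 + 1398.76 = 1399.57
d²(Y, Node 6) = 823.69 + 65.61 = 889.3
d²(Y, Node 7) = 1253.16 + 306.25 = 1559.41
d²(Y, Node 8) = 436.81 + 441 = 877.81
Node 3 is nearest.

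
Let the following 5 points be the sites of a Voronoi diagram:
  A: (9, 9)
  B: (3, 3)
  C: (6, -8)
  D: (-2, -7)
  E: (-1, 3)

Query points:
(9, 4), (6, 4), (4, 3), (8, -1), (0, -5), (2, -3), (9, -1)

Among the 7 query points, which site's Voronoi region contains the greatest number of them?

B

(9, 4) — d² to each: A:25, B:37, C:153, D:242, E:101 → nearest is A
(6, 4) — d² to each: A:34, B:10, C:144, D:185, E:50 → nearest is B
(4, 3) — d² to each: A:61, B:1, C:125, D:136, E:25 → nearest is B
(8, -1) — d² to each: A:101, B:41, C:53, D:136, E:97 → nearest is B
(0, -5) — d² to each: A:277, B:73, C:45, D:8, E:65 → nearest is D
(2, -3) — d² to each: A:193, B:37, C:41, D:32, E:45 → nearest is D
(9, -1) — d² to each: A:100, B:52, C:58, D:157, E:116 → nearest is B
Tally — A:1, B:4, D:2. B captures the most (4).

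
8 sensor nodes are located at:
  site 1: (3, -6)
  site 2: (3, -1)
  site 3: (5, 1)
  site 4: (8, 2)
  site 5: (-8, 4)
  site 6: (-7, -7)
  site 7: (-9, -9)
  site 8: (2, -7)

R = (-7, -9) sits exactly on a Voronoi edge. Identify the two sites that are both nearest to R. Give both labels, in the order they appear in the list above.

Squared distances from R to each site:
d²(R, site 1) = 100 + 9 = 109
d²(R, site 2) = 100 + 64 = 164
d²(R, site 3) = 144 + 100 = 244
d²(R, site 4) = 225 + 121 = 346
d²(R, site 5) = 1 + 169 = 170
d²(R, site 6) = 0 + 4 = 4
d²(R, site 7) = 4 + 0 = 4
d²(R, site 8) = 81 + 4 = 85
R is equidistant from site 6 and site 7 (both at squared distance 4), and every other site is strictly farther — so R lies on the site 6–site 7 Voronoi edge.

site 6 and site 7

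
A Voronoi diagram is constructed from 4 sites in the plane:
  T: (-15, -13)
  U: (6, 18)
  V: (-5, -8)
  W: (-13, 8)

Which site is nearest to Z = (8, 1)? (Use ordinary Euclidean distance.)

Since √ is increasing, it suffices to compare squared distances:
|ZT|² = (8−(-15))² + (1−(-13))² = 529 + 196 = 725
|ZU|² = (8−6)² + (1−18)² = 4 + 289 = 293
|ZV|² = (8−(-5))² + (1−(-8))² = 169 + 81 = 250
|ZW|² = (8−(-13))² + (1−8)² = 441 + 49 = 490
The smallest is to V, so Z lies in the Voronoi region of V.

V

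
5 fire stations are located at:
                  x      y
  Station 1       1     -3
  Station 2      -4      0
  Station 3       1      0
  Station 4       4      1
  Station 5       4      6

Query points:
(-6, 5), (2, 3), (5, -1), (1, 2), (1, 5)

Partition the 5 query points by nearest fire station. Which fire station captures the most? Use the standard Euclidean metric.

(-6, 5) — d² to each: Station 1:113, Station 2:29, Station 3:74, Station 4:116, Station 5:101 → nearest is Station 2
(2, 3) — d² to each: Station 1:37, Station 2:45, Station 3:10, Station 4:8, Station 5:13 → nearest is Station 4
(5, -1) — d² to each: Station 1:20, Station 2:82, Station 3:17, Station 4:5, Station 5:50 → nearest is Station 4
(1, 2) — d² to each: Station 1:25, Station 2:29, Station 3:4, Station 4:10, Station 5:25 → nearest is Station 3
(1, 5) — d² to each: Station 1:64, Station 2:50, Station 3:25, Station 4:25, Station 5:10 → nearest is Station 5
Tally — Station 2:1, Station 3:1, Station 4:2, Station 5:1. Station 4 captures the most (2).

Station 4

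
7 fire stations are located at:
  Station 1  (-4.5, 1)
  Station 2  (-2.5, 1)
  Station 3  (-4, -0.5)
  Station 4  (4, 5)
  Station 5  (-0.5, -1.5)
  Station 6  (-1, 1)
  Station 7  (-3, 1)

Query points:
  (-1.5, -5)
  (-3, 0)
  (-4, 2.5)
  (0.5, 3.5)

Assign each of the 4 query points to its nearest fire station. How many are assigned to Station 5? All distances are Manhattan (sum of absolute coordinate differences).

(-1.5, -5) — d to each: Station 1:9, Station 2:7, Station 3:7, Station 4:15.5, Station 5:4.5, Station 6:6.5, Station 7:7.5 → nearest is Station 5
(-3, 0) — d to each: Station 1:2.5, Station 2:1.5, Station 3:1.5, Station 4:12, Station 5:4, Station 6:3, Station 7:1 → nearest is Station 7
(-4, 2.5) — d to each: Station 1:2, Station 2:3, Station 3:3, Station 4:10.5, Station 5:7.5, Station 6:4.5, Station 7:2.5 → nearest is Station 1
(0.5, 3.5) — d to each: Station 1:7.5, Station 2:5.5, Station 3:8.5, Station 4:5, Station 5:6, Station 6:4, Station 7:6 → nearest is Station 6
1 of the 4 points has Station 5 as nearest.

1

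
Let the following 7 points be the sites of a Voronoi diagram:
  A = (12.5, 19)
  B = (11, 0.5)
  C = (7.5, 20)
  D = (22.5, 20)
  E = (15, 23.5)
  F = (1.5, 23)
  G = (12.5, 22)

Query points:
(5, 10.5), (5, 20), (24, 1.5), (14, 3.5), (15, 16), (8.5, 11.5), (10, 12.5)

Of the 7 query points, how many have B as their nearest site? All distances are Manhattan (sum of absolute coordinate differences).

(5, 10.5) — d to each: A:16, B:16, C:12, D:27, E:23, F:16, G:19 → nearest is C
(5, 20) — d to each: A:8.5, B:25.5, C:2.5, D:17.5, E:13.5, F:6.5, G:9.5 → nearest is C
(24, 1.5) — d to each: A:29, B:14, C:35, D:20, E:31, F:44, G:32 → nearest is B
(14, 3.5) — d to each: A:17, B:6, C:23, D:25, E:21, F:32, G:20 → nearest is B
(15, 16) — d to each: A:5.5, B:19.5, C:11.5, D:11.5, E:7.5, F:20.5, G:8.5 → nearest is A
(8.5, 11.5) — d to each: A:11.5, B:13.5, C:9.5, D:22.5, E:18.5, F:18.5, G:14.5 → nearest is C
(10, 12.5) — d to each: A:9, B:13, C:10, D:20, E:16, F:19, G:12 → nearest is A
2 of the 7 points have B as nearest.

2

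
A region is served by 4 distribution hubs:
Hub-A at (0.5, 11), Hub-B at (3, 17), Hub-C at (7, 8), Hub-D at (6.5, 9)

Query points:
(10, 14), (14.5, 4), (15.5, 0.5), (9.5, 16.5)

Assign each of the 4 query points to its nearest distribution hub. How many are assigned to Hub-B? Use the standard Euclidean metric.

1

(10, 14) — d² to each: Hub-A:99.25, Hub-B:58, Hub-C:45, Hub-D:37.25 → nearest is Hub-D
(14.5, 4) — d² to each: Hub-A:245, Hub-B:301.25, Hub-C:72.25, Hub-D:89 → nearest is Hub-C
(15.5, 0.5) — d² to each: Hub-A:335.25, Hub-B:428.5, Hub-C:128.5, Hub-D:153.25 → nearest is Hub-C
(9.5, 16.5) — d² to each: Hub-A:111.25, Hub-B:42.5, Hub-C:78.5, Hub-D:65.25 → nearest is Hub-B
1 of the 4 points has Hub-B as nearest.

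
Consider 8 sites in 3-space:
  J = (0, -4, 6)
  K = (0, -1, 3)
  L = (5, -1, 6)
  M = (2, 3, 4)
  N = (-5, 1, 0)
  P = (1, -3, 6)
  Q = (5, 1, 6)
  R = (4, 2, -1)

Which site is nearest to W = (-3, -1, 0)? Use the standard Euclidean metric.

N

Squared Euclidean distances:
|WJ|² = (-3−0)² + (-1−(-4))² + (0−6)² = 9 + 9 + 36 = 54
|WK|² = (-3−0)² + (-1−(-1))² + (0−3)² = 9 + 0 + 9 = 18
|WL|² = (-3−5)² + (-1−(-1))² + (0−6)² = 64 + 0 + 36 = 100
|WM|² = (-3−2)² + (-1−3)² + (0−4)² = 25 + 16 + 16 = 57
|WN|² = (-3−(-5))² + (-1−1)² + (0−0)² = 4 + 4 + 0 = 8
|WP|² = (-3−1)² + (-1−(-3))² + (0−6)² = 16 + 4 + 36 = 56
|WQ|² = (-3−5)² + (-1−1)² + (0−6)² = 64 + 4 + 36 = 104
|WR|² = (-3−4)² + (-1−2)² + (0−(-1))² = 49 + 9 + 1 = 59
N is nearest.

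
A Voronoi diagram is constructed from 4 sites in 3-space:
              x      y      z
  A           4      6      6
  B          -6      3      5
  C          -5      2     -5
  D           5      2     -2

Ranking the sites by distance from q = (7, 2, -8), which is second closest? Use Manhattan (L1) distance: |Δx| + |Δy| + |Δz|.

C

d(q,A) = 3 + 4 + 14 = 21
d(q,B) = 13 + 1 + 13 = 27
d(q,C) = 12 + 0 + 3 = 15
d(q,D) = 2 + 0 + 6 = 8
Sorted ascending: D, C, A, … — the second-nearest is C.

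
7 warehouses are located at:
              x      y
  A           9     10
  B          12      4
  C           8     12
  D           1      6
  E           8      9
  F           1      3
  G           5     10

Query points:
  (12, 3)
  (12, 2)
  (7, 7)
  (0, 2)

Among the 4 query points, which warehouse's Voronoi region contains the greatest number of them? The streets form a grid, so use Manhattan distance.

B

(12, 3) — d to each: A:10, B:1, C:13, D:14, E:10, F:11, G:14 → nearest is B
(12, 2) — d to each: A:11, B:2, C:14, D:15, E:11, F:12, G:15 → nearest is B
(7, 7) — d to each: A:5, B:8, C:6, D:7, E:3, F:10, G:5 → nearest is E
(0, 2) — d to each: A:17, B:14, C:18, D:5, E:15, F:2, G:13 → nearest is F
Tally — B:2, E:1, F:1. B captures the most (2).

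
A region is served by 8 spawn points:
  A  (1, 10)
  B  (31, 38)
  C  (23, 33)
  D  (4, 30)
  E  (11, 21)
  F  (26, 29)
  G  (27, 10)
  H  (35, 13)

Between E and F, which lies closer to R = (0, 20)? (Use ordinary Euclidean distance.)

E

Compare squared distances:
|RE|² = (0−11)² + (20−21)² = 121 + 1 = 122
|RF|² = (0−26)² + (20−29)² = 676 + 81 = 757
122 < 757, so E is closer.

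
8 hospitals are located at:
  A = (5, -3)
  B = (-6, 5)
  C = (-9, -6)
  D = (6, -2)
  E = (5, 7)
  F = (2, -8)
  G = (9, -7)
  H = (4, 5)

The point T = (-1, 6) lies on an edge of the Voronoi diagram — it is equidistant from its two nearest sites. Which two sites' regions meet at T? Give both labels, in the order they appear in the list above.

Squared distances from T to each site:
|TA|² = (-1−5)² + (6−(-3))² = 36 + 81 = 117
|TB|² = (-1−(-6))² + (6−5)² = 25 + 1 = 26
|TC|² = (-1−(-9))² + (6−(-6))² = 64 + 144 = 208
|TD|² = (-1−6)² + (6−(-2))² = 49 + 64 = 113
|TE|² = (-1−5)² + (6−7)² = 36 + 1 = 37
|TF|² = (-1−2)² + (6−(-8))² = 9 + 196 = 205
|TG|² = (-1−9)² + (6−(-7))² = 100 + 169 = 269
|TH|² = (-1−4)² + (6−5)² = 25 + 1 = 26
T is equidistant from B and H (both at squared distance 26), and every other site is strictly farther — so T lies on the B–H Voronoi edge.

B and H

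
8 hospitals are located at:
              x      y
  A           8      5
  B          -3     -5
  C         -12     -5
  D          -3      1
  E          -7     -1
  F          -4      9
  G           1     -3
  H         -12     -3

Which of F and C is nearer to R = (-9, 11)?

Compare squared distances:
|RF|² = (-9−(-4))² + (11−9)² = 25 + 4 = 29
|RC|² = (-9−(-12))² + (11−(-5))² = 9 + 256 = 265
29 < 265, so F is closer.

F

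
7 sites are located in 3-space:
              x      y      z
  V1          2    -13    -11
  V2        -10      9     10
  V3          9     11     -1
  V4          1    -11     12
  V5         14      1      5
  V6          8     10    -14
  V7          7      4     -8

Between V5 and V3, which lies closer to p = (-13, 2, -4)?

Compare squared distances:
|pV5|² = (-13−14)² + (2−1)² + (-4−5)² = 729 + 1 + 81 = 811
|pV3|² = (-13−9)² + (2−11)² + (-4−(-1))² = 484 + 81 + 9 = 574
811 > 574, so V3 is closer.

V3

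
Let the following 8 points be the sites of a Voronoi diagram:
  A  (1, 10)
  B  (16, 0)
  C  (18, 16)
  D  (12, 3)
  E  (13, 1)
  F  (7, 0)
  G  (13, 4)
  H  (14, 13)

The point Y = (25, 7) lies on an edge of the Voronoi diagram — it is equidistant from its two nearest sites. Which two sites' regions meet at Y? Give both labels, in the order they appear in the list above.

B and C

Squared distances from Y to each site:
|YA|² = 576 + 9 = 585
|YB|² = 81 + 49 = 130
|YC|² = 49 + 81 = 130
|YD|² = 169 + 16 = 185
|YE|² = 144 + 36 = 180
|YF|² = 324 + 49 = 373
|YG|² = 144 + 9 = 153
|YH|² = 121 + 36 = 157
Y is equidistant from B and C (both at squared distance 130), and every other site is strictly farther — so Y lies on the B–C Voronoi edge.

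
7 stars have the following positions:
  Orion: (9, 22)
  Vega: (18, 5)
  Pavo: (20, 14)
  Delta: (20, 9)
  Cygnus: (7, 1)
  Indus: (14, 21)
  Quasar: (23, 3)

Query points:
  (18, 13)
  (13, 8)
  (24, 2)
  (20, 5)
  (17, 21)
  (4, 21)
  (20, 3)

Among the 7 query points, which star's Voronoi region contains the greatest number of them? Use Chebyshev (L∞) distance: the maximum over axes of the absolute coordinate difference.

Vega

(18, 13) — d to each: Orion:9, Vega:8, Pavo:2, Delta:4, Cygnus:12, Indus:8, Quasar:10 → nearest is Pavo
(13, 8) — d to each: Orion:14, Vega:5, Pavo:7, Delta:7, Cygnus:7, Indus:13, Quasar:10 → nearest is Vega
(24, 2) — d to each: Orion:20, Vega:6, Pavo:12, Delta:7, Cygnus:17, Indus:19, Quasar:1 → nearest is Quasar
(20, 5) — d to each: Orion:17, Vega:2, Pavo:9, Delta:4, Cygnus:13, Indus:16, Quasar:3 → nearest is Vega
(17, 21) — d to each: Orion:8, Vega:16, Pavo:7, Delta:12, Cygnus:20, Indus:3, Quasar:18 → nearest is Indus
(4, 21) — d to each: Orion:5, Vega:16, Pavo:16, Delta:16, Cygnus:20, Indus:10, Quasar:19 → nearest is Orion
(20, 3) — d to each: Orion:19, Vega:2, Pavo:11, Delta:6, Cygnus:13, Indus:18, Quasar:3 → nearest is Vega
Tally — Orion:1, Vega:3, Pavo:1, Indus:1, Quasar:1. Vega captures the most (3).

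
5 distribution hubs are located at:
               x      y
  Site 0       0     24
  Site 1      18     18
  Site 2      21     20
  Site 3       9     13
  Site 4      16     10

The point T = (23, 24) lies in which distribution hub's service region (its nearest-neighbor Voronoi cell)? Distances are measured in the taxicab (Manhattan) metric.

d(T, Site 0) = 23 + 0 = 23
d(T, Site 1) = 5 + 6 = 11
d(T, Site 2) = 2 + 4 = 6
d(T, Site 3) = 14 + 11 = 25
d(T, Site 4) = 7 + 14 = 21
Minimum is at Site 2.

Site 2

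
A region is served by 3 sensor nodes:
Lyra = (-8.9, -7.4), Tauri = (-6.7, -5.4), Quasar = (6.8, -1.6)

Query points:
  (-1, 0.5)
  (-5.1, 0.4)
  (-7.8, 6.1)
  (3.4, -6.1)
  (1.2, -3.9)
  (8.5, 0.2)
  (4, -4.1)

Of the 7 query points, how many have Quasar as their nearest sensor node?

5

(-1, 0.5) — d² to each: Lyra:124.82, Tauri:67.3, Quasar:65.25 → nearest is Quasar
(-5.1, 0.4) — d² to each: Lyra:75.28, Tauri:36.2, Quasar:145.61 → nearest is Tauri
(-7.8, 6.1) — d² to each: Lyra:183.46, Tauri:133.46, Quasar:272.45 → nearest is Tauri
(3.4, -6.1) — d² to each: Lyra:152.98, Tauri:102.5, Quasar:31.81 → nearest is Quasar
(1.2, -3.9) — d² to each: Lyra:114.26, Tauri:64.66, Quasar:36.65 → nearest is Quasar
(8.5, 0.2) — d² to each: Lyra:360.52, Tauri:262.4, Quasar:6.13 → nearest is Quasar
(4, -4.1) — d² to each: Lyra:177.3, Tauri:116.18, Quasar:14.09 → nearest is Quasar
5 of the 7 points have Quasar as nearest.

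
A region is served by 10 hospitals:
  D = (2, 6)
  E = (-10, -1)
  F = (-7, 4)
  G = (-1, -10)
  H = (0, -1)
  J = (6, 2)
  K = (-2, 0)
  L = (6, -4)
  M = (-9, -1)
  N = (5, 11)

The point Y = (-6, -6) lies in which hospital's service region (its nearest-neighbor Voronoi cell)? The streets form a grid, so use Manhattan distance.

d(Y,D) = |-6−2| + |-6−6| = 8 + 12 = 20
d(Y,E) = |-6−(-10)| + |-6−(-1)| = 4 + 5 = 9
d(Y,F) = |-6−(-7)| + |-6−4| = 1 + 10 = 11
d(Y,G) = |-6−(-1)| + |-6−(-10)| = 5 + 4 = 9
d(Y,H) = |-6−0| + |-6−(-1)| = 6 + 5 = 11
d(Y,J) = |-6−6| + |-6−2| = 12 + 8 = 20
d(Y,K) = |-6−(-2)| + |-6−0| = 4 + 6 = 10
d(Y,L) = |-6−6| + |-6−(-4)| = 12 + 2 = 14
d(Y,M) = |-6−(-9)| + |-6−(-1)| = 3 + 5 = 8
d(Y,N) = |-6−5| + |-6−11| = 11 + 17 = 28
The smallest is to M, so Y lies in the Voronoi region of M.

M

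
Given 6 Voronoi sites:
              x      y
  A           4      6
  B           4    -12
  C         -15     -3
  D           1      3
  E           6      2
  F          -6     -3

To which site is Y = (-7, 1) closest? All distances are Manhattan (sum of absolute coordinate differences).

d(Y,A) = 11 + 5 = 16
d(Y,B) = 11 + 13 = 24
d(Y,C) = 8 + 4 = 12
d(Y,D) = 8 + 2 = 10
d(Y,E) = 13 + 1 = 14
d(Y,F) = 1 + 4 = 5
The smallest is to F, so Y lies in the Voronoi region of F.

F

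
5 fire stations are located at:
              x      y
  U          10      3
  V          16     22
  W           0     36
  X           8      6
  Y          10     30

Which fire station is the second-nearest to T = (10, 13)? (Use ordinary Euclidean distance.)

U

Squared Euclidean distances:
|TU|² = (10−10)² + (13−3)² = 0 + 100 = 100
|TV|² = (10−16)² + (13−22)² = 36 + 81 = 117
|TW|² = (10−0)² + (13−36)² = 100 + 529 = 629
|TX|² = (10−8)² + (13−6)² = 4 + 49 = 53
|TY|² = (10−10)² + (13−30)² = 0 + 289 = 289
Sorted ascending: X, U, V, … — the second-nearest is U.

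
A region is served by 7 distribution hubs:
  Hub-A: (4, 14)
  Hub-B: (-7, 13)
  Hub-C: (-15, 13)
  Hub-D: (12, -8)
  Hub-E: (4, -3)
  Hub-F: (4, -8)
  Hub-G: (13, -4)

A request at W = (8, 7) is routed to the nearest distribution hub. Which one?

Squared Euclidean distances:
d²(W, Hub-A) = 16 + 49 = 65
d²(W, Hub-B) = 225 + 36 = 261
d²(W, Hub-C) = 529 + 36 = 565
d²(W, Hub-D) = 16 + 225 = 241
d²(W, Hub-E) = 16 + 100 = 116
d²(W, Hub-F) = 16 + 225 = 241
d²(W, Hub-G) = 25 + 121 = 146
Hub-A is nearest.

Hub-A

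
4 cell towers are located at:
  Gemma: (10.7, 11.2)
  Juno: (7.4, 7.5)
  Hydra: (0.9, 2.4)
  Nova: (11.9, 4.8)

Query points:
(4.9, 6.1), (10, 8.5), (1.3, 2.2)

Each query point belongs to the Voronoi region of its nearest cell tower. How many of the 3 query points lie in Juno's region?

2

(4.9, 6.1) — d² to each: Gemma:59.65, Juno:8.21, Hydra:29.69, Nova:50.69 → nearest is Juno
(10, 8.5) — d² to each: Gemma:7.78, Juno:7.76, Hydra:120.02, Nova:17.3 → nearest is Juno
(1.3, 2.2) — d² to each: Gemma:169.36, Juno:65.3, Hydra:0.2, Nova:119.12 → nearest is Hydra
2 of the 3 points have Juno as nearest.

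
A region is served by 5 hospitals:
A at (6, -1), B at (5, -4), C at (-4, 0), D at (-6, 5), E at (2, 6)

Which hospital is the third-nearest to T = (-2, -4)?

Compare squared distances (the ordering matches that of the actual distances):
|TA|² = 64 + 9 = 73
|TB|² = 49 + 0 = 49
|TC|² = 4 + 16 = 20
|TD|² = 16 + 81 = 97
|TE|² = 16 + 100 = 116
Sorted ascending: C, B, A, D, … — the third-nearest is A.

A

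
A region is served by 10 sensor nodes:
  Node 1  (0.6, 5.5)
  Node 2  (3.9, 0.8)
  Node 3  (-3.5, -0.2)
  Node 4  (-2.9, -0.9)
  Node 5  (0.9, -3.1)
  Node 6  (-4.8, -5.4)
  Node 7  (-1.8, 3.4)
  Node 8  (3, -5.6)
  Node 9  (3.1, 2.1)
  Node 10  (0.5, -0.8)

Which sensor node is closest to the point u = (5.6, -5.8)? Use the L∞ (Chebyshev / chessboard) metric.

d(u, Node 1) = max(5, 11.3) = 11.3
d(u, Node 2) = max(1.7, 6.6) = 6.6
d(u, Node 3) = max(9.1, 5.6) = 9.1
d(u, Node 4) = max(8.5, 4.9) = 8.5
d(u, Node 5) = max(4.7, 2.7) = 4.7
d(u, Node 6) = max(10.4, 0.4) = 10.4
d(u, Node 7) = max(7.4, 9.2) = 9.2
d(u, Node 8) = max(2.6, 0.2) = 2.6
d(u, Node 9) = max(2.5, 7.9) = 7.9
d(u, Node 10) = max(5.1, 5) = 5.1
Node 8 is nearest.

Node 8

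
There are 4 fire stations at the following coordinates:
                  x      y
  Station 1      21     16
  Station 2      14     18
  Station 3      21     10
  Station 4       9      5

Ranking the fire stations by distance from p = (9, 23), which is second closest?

Compare squared distances (the ordering matches that of the actual distances):
d²(p, Station 1) = (9−21)² + (23−16)² = 144 + 49 = 193
d²(p, Station 2) = (9−14)² + (23−18)² = 25 + 25 = 50
d²(p, Station 3) = (9−21)² + (23−10)² = 144 + 169 = 313
d²(p, Station 4) = (9−9)² + (23−5)² = 0 + 324 = 324
Sorted ascending: Station 2, Station 1, Station 3, … — the second-nearest is Station 1.

Station 1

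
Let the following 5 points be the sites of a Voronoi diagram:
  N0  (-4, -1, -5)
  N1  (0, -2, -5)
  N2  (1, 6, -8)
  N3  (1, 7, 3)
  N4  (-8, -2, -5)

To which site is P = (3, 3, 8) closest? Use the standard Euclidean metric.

N3

Compare squared distances (the ordering matches that of the actual distances):
|PN0|² = (3−(-4))² + (3−(-1))² + (8−(-5))² = 49 + 16 + 169 = 234
|PN1|² = (3−0)² + (3−(-2))² + (8−(-5))² = 9 + 25 + 169 = 203
|PN2|² = (3−1)² + (3−6)² + (8−(-8))² = 4 + 9 + 256 = 269
|PN3|² = (3−1)² + (3−7)² + (8−3)² = 4 + 16 + 25 = 45
|PN4|² = (3−(-8))² + (3−(-2))² + (8−(-5))² = 121 + 25 + 169 = 315
The smallest is to N3, so P lies in the Voronoi region of N3.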